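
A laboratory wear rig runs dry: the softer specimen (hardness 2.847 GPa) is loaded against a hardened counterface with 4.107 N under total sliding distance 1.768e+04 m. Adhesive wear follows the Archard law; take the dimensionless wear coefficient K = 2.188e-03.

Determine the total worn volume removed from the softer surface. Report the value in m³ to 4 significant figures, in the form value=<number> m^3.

value=5.580e-08 m^3

The algebra keeps full float precision — the intermediates appear rounded, and one last rounding, at 4 significant figures.
Hardness H = 2.847 GPa = 2.847e+09 Pa.
In SI base units, W = 4.107 N, H = 2.847e+09 Pa, K = 2.188e-03.
Archard relation: V = K·W·L/H = 2.188e-03 · 4.107 · 1.768e+04 / 2.847e+09 = 5.580e-08 m³.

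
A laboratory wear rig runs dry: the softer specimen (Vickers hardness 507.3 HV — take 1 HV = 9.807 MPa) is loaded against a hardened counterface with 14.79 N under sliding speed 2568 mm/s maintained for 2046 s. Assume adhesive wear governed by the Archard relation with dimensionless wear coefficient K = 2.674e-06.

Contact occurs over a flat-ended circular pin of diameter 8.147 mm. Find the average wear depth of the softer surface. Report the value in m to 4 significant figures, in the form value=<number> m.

value=8.012e-07 m

Quoted intermediates are rounded — the algebra runs at exact precision. Rounded once at the end to 4 significant figures.
Sliding speed v = 2568 mm/s = 2.568 m/s. Sliding distance L = v·t = 2.568 m/s × 2046 s = 5254 m.
Hardness H = 507.3 HV × 9.807 MPa/HV = 4975 MPa = 4.975e+09 Pa.
Pin diameter d = 8.147 mm = 0.008147 m. Contact area A = π·d²/4 = π·(0.008147 m)²/4 = 5.213e-05 m².
Collected in SI base units: W = 14.79 N, H = 4.975e+09 Pa, K = 2.674e-06.
The Archard volume V = K·W·L/H = 2.674e-06 · 14.79 · 5254 / 4.975e+09 = 4.177e-11 m³.
Mean depth h = V/A = 4.177e-11 / 5.213e-05 = 8.012e-07 m.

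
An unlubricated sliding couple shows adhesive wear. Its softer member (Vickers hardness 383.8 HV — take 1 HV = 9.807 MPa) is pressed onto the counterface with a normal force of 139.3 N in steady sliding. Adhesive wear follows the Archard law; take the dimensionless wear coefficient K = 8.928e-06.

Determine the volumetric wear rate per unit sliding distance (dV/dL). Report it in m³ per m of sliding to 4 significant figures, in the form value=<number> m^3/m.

Each operation keeps full precision; shown intermediates are rounded. Rounded just once, at four significant figures.
Convert: Hardness H = 383.8 HV × 9.807 MPa/HV = 3764 MPa = 3.764e+09 Pa.
Collected in SI base units: W = 139.3 N, H = 3.764e+09 Pa, K = 8.928e-06.
Wear rate dV/dL = K·W/H (independent of L): 8.928e-06 · 139.3 / 3.764e+09 = 3.304e-13 m³/m.

value=3.304e-13 m^3/m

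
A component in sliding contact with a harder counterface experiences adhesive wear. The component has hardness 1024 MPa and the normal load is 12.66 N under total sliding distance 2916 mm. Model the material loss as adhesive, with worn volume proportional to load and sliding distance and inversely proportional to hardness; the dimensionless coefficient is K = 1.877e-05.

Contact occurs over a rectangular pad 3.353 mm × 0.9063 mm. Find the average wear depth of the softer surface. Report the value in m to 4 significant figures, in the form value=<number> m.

Shown intermediates are rounded. Each operation maintains full precision. Rounded once at the end, at four significant figures.
Convert: The distance L = 2916 mm = 2.916 m.
Convert: Hardness H = 1024 MPa = 1.024e+09 Pa.
Convert: Pad sides 3.353 mm × 0.9063 mm = 3.353e-03 m × 9.063e-04 m. Contact area A = 3.353e-03 m × 9.063e-04 m = 3.039e-06 m².
In SI base units: W = 12.66 N, H = 1.024e+09 Pa, K = 1.877e-05.
Archard volume V = K·W·L/H = 1.877e-05 · 12.66 · 2.916 / 1.024e+09 = 6.767e-13 m³.
Mean depth h = V/A = 6.767e-13 / 3.039e-06 = 2.227e-07 m.

value=2.227e-07 m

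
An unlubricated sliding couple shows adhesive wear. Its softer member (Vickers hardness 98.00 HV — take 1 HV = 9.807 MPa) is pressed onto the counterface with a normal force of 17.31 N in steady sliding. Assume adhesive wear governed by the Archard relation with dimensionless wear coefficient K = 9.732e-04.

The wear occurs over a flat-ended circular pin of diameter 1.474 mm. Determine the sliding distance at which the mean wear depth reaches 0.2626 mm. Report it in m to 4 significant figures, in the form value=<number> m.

Each operation keeps full float precision, and the intermediates are shown rounded; a single final rounding, at four significant digits.
Convert: Hardness H = 98.00 HV × 9.807 MPa/HV = 961.1 MPa = 9.611e+08 Pa.
Convert: Pin diameter d = 1.474 mm = 0.001474 m. Contact area A = π·d²/4 = π·(0.001474 m)²/4 = 1.706e-06 m².
Convert: Depth limit h_lim = 0.2626 mm = 2.626e-04 m.
As SI base values: W = 17.31 N, H = 9.611e+08 Pa, K = 9.732e-04.
At the depth limit, V_lim = h_lim·A = 2.626e-04 · 1.706e-06 = 4.481e-10 m³.
So the life L = V_lim·H/(K·W) = 4.481e-10 · 9.611e+08 / (9.732e-04 · 17.31) = 25.56 m.

value=25.56 m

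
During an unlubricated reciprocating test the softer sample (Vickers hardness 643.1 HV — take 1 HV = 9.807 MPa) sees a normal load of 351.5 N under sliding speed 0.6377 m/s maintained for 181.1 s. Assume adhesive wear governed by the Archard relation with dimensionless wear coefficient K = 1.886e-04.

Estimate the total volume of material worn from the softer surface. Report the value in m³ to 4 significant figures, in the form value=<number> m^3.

value=1.214e-09 m^3

Each operation maintains full precision, and intermediate values are displayed rounded, and one final rounding: 4 significant figures.
Path length L = v·t = 0.6377 m/s × 181.1 s = 115.5 m.
Hardness H = 643.1 HV × 9.807 MPa/HV = 6307 MPa = 6.307e+09 Pa.
In SI base units: W = 351.5 N, H = 6.307e+09 Pa, K = 1.886e-04.
The Archard volume V = K·W·L/H = 1.886e-04 · 351.5 · 115.5 / 6.307e+09 = 1.214e-09 m³.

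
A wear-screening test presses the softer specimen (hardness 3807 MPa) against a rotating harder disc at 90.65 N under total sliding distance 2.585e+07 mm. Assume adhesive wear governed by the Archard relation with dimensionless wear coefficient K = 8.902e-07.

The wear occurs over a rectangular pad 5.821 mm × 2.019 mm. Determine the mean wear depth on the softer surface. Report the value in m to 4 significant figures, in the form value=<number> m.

Shown intermediates are rounded, and every step maintains full float precision. Rounded once at the end to four significant figures.
Distance L = 2.585e+07 mm = 2.585e+04 m.
Hardness H = 3807 MPa = 3.807e+09 Pa.
Pad sides 5.821 mm × 2.019 mm = 0.005821 m × 0.002019 m. Contact area A = 0.005821 m × 0.002019 m = 1.175e-05 m².
Collected in SI base units: W = 90.65 N, H = 3.807e+09 Pa, K = 8.902e-07.
Worn volume V = K·W·L/H = 8.902e-07 · 90.65 · 2.585e+04 / 3.807e+09 = 5.479e-10 m³.
Average depth h = V/A = 5.479e-10 / 1.175e-05 = 4.662e-05 m.

value=4.662e-05 m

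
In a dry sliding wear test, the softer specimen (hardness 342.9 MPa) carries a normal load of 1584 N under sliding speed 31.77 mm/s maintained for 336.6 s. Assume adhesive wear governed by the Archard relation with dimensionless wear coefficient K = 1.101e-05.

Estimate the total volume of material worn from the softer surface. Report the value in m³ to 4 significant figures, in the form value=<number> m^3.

The intermediates appear rounded, and all arithmetic maintains full precision, and one last rounding to four significant digits.
Sliding speed v = 31.77 mm/s = 0.03177 m/s. The distance L = v·t = 0.03177 m/s × 336.6 s = 10.69 m.
Hardness H = 342.9 MPa = 3.429e+08 Pa.
Restated in SI base units: W = 1584 N, H = 3.429e+08 Pa, K = 1.101e-05.
Worn volume V = K·W·L/H = 1.101e-05 · 1584 · 10.69 / 3.429e+08 = 5.439e-10 m³.

value=5.439e-10 m^3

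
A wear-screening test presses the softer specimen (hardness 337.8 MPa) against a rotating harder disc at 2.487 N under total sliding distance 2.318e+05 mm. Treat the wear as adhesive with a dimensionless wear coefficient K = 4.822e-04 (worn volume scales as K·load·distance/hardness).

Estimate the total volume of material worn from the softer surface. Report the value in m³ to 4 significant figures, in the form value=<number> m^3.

value=8.229e-10 m^3

Displayed values are rounded; every step carries full float precision. Rounded once at the end, at four significant figures.
Distance L = 2.318e+05 mm = 231.8 m.
Hardness H = 337.8 MPa = 3.378e+08 Pa.
Working in SI base units: W = 2.487 N, H = 3.378e+08 Pa, K = 4.822e-04.
Apply Archard: V = K·W·L/H = 4.822e-04 · 2.487 · 231.8 / 3.378e+08 = 8.229e-10 m³.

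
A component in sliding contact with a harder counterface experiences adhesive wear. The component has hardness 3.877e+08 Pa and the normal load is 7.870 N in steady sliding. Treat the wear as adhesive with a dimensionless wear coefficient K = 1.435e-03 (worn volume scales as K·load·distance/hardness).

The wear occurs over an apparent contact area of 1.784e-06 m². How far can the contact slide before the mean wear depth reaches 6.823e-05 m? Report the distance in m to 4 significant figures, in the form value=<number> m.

All working math carries exact precision — the intermediates are displayed rounded — rounded once at the end, at 4 significant digits.
Collected in SI base units: W = 7.870 N, H = 3.877e+08 Pa, K = 1.435e-03.
Permissible volume V_lim = h_lim·A = 6.823e-05 · 1.784e-06 = 1.217e-10 m³.
Inverting, life L = V_lim·H/(K·W) = 1.217e-10 · 3.877e+08 / (1.435e-03 · 7.870) = 4.179 m.

value=4.179 m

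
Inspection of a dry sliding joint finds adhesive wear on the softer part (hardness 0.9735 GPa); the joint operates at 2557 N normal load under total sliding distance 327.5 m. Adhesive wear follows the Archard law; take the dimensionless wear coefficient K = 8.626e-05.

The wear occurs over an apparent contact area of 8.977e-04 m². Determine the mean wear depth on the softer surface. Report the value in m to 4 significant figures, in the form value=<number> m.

Shown intermediates are rounded; each operation holds exact precision — one final rounding to four significant digits.
Hardness H = 0.9735 GPa = 9.735e+08 Pa.
In SI base units, W = 2557 N, H = 9.735e+08 Pa, K = 8.626e-05.
The Archard volume V = K·W·L/H = 8.626e-05 · 2557 · 327.5 / 9.735e+08 = 7.420e-08 m³.
Depth of wear h = V/A = 7.420e-08 / 8.977e-04 = 8.266e-05 m.

value=8.266e-05 m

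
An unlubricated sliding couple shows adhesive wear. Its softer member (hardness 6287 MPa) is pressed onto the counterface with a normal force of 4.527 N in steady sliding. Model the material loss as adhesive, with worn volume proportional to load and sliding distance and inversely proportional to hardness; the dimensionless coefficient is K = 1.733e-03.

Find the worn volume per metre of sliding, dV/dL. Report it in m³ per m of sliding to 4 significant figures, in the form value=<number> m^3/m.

Every step keeps exact precision; intermediates are shown rounded; rounded once at the end: four significant digits.
Convert: Hardness H = 6287 MPa = 6.287e+09 Pa.
In SI base units, W = 4.527 N, H = 6.287e+09 Pa, K = 1.733e-03.
Volumetric rate dV/dL = K·W/H (no L dependence): 1.733e-03 · 4.527 / 6.287e+09 = 1.248e-12 m³/m.

value=1.248e-12 m^3/m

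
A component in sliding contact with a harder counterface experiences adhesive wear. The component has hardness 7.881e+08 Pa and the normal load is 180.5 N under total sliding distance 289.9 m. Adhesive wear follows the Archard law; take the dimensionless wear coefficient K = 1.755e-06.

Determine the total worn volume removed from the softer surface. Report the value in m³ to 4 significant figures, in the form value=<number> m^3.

The intermediates are printed rounded; all arithmetic holds exact precision — one last rounding: 4 significant figures.
Restated in SI base units: W = 180.5 N, H = 7.881e+08 Pa, K = 1.755e-06.
By Archard's law, V = K·W·L/H = 1.755e-06 · 180.5 · 289.9 / 7.881e+08 = 1.165e-10 m³.

value=1.165e-10 m^3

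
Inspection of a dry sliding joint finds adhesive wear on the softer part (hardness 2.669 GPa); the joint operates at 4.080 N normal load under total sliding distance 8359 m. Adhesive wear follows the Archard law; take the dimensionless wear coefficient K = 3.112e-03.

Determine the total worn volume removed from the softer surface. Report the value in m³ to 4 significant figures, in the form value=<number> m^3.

value=3.977e-08 m^3

All working math runs at full float precision; the intermediates appear rounded; rounded once at the end to 4 significant figures.
Hardness H = 2.669 GPa = 2.669e+09 Pa.
SI base units throughout: W = 4.080 N, H = 2.669e+09 Pa, K = 3.112e-03.
Apply Archard: V = K·W·L/H = 3.112e-03 · 4.080 · 8359 / 2.669e+09 = 3.977e-08 m³.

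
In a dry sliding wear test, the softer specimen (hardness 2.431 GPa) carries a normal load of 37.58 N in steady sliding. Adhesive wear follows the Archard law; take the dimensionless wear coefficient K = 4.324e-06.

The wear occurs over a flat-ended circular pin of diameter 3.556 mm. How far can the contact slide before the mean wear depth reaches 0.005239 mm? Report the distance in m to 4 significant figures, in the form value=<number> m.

Intermediate values appear rounded. Each operation keeps full precision; one final rounding: four significant figures.
Convert: Hardness H = 2.431 GPa = 2.431e+09 Pa.
Convert: Pin diameter d = 3.556 mm = 0.003556 m. Contact area A = π·d²/4 = π·(0.003556 m)²/4 = 9.931e-06 m².
Convert: Depth limit h_lim = 0.005239 mm = 5.239e-06 m.
As SI base values: W = 37.58 N, H = 2.431e+09 Pa, K = 4.324e-06.
Wearable volume V_lim = h_lim·A = 5.239e-06 · 9.931e-06 = 5.203e-11 m³.
Thus life L = V_lim·H/(K·W) = 5.203e-11 · 2.431e+09 / (4.324e-06 · 37.58) = 778.4 m.

value=778.4 m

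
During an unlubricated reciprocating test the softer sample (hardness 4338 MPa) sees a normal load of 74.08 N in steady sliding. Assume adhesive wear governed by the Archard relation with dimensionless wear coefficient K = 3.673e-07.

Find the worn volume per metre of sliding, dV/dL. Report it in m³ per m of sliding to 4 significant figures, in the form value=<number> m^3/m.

Intermediate values are shown rounded, and all arithmetic runs at full precision. Rounded just once, at 4 significant figures.
Convert: Hardness H = 4338 MPa = 4.338e+09 Pa.
Restated in SI base units: W = 74.08 N, H = 4.338e+09 Pa, K = 3.673e-07.
Wear rate dV/dL = K·W/H: 3.673e-07 · 74.08 / 4.338e+09 = 6.272e-15 m³/m.

value=6.272e-15 m^3/m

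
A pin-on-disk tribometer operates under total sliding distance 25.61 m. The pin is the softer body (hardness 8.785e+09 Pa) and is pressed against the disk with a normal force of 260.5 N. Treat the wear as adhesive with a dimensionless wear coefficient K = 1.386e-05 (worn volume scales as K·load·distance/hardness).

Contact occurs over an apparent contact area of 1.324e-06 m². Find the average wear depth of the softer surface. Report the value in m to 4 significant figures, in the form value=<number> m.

Intermediates are shown rounded — the computation holds full precision; one final rounding, at 4 significant digits.
Collected in SI base units: W = 260.5 N, H = 8.785e+09 Pa, K = 1.386e-05.
Archard relation: V = K·W·L/H = 1.386e-05 · 260.5 · 25.61 / 8.785e+09 = 1.053e-11 m³.
Average depth h = V/A = 1.053e-11 / 1.324e-06 = 7.950e-06 m.

value=7.950e-06 m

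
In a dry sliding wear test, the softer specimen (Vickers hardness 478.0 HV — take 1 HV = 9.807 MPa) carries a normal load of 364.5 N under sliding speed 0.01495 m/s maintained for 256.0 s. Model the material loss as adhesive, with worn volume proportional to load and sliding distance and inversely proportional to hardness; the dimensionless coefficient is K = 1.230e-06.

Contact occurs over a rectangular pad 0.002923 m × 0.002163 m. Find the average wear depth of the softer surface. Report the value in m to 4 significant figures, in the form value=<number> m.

Shown intermediates are rounded — each operation runs at exact precision — a lone final rounding, at four significant figures.
Total distance L = v·t = 0.01495 m/s × 256.0 s = 3.827 m.
Hardness H = 478.0 HV × 9.807 MPa/HV = 4688 MPa = 4.688e+09 Pa.
Contact area A = 0.002923 m × 0.002163 m = 6.322e-06 m².
Restated in SI base units: W = 364.5 N, H = 4.688e+09 Pa, K = 1.230e-06.
Archard volume V = K·W·L/H = 1.230e-06 · 364.5 · 3.827 / 4.688e+09 = 3.660e-13 m³.
Depth of wear h = V/A = 3.660e-13 / 6.322e-06 = 5.789e-08 m.

value=5.789e-08 m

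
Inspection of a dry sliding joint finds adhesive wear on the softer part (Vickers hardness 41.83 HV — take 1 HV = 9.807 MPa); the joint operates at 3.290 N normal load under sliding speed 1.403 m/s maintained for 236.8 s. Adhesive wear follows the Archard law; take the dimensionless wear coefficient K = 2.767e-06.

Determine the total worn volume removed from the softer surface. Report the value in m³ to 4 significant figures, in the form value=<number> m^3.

value=7.373e-12 m^3

The intermediates appear rounded, and all working math maintains full float precision. Rounded once at the end, at four significant digits.
Path length L = v·t = 1.403 m/s × 236.8 s = 332.2 m.
Hardness H = 41.83 HV × 9.807 MPa/HV = 410.2 MPa = 4.102e+08 Pa.
In SI base units, W = 3.290 N, H = 4.102e+08 Pa, K = 2.767e-06.
Volume removed: V = K·W·L/H = 2.767e-06 · 3.290 · 332.2 / 4.102e+08 = 7.373e-12 m³.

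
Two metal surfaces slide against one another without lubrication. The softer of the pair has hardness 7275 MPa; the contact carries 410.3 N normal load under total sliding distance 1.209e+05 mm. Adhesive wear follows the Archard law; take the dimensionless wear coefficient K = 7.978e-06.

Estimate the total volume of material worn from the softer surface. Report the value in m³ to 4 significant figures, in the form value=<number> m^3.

The intermediates are printed rounded, and all working math keeps full precision, and one final rounding: 4 significant digits.
Convert: Total distance L = 1.209e+05 mm = 120.9 m.
Convert: Hardness H = 7275 MPa = 7.275e+09 Pa.
As SI base values: W = 410.3 N, H = 7.275e+09 Pa, K = 7.978e-06.
Volume removed: V = K·W·L/H = 7.978e-06 · 410.3 · 120.9 / 7.275e+09 = 5.440e-11 m³.

value=5.440e-11 m^3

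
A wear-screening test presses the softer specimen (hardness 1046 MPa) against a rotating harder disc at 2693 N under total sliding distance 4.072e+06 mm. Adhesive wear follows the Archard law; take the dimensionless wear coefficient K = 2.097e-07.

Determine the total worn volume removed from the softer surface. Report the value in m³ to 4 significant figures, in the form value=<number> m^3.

value=2.198e-09 m^3

All working math carries full float precision, and intermediate values appear rounded, and one final rounding, at 4 significant digits.
Convert: The distance L = 4.072e+06 mm = 4072 m.
Convert: Hardness H = 1046 MPa = 1.046e+09 Pa.
In SI base units: W = 2693 N, H = 1.046e+09 Pa, K = 2.097e-07.
Apply Archard: V = K·W·L/H = 2.097e-07 · 2693 · 4072 / 1.046e+09 = 2.198e-09 m³.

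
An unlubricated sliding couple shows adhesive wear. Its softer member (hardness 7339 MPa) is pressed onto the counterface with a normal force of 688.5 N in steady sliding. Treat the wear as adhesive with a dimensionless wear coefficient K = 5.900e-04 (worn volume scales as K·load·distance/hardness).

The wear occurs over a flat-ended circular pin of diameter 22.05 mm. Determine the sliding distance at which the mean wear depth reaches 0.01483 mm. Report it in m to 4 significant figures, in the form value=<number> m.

The intermediates are printed rounded. Every step runs at full float precision, and a lone final rounding, at four significant digits.
Hardness H = 7339 MPa = 7.339e+09 Pa.
Pin diameter d = 22.05 mm = 0.02205 m. Contact area A = π·d²/4 = π·(0.02205 m)²/4 = 3.819e-04 m².
Depth limit h_lim = 0.01483 mm = 1.483e-05 m.
As SI base values: W = 688.5 N, H = 7.339e+09 Pa, K = 5.900e-04.
Permissible volume V_lim = h_lim·A = 1.483e-05 · 3.819e-04 = 5.663e-09 m³.
Inverting, life L = V_lim·H/(K·W) = 5.663e-09 · 7.339e+09 / (5.900e-04 · 688.5) = 102.3 m.

value=102.3 m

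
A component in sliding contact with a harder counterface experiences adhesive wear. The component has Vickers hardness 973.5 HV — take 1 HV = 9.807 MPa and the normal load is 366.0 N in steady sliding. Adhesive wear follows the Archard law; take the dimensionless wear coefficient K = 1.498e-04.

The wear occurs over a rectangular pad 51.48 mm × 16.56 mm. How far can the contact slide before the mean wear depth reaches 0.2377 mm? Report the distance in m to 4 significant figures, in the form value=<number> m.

value=3.529e+04 m

All working math runs at full float precision — intermediate values are shown rounded. Rounded once at the end to 4 significant digits.
Convert: Hardness H = 973.5 HV × 9.807 MPa/HV = 9547 MPa = 9.547e+09 Pa.
Convert: Pad sides 51.48 mm × 16.56 mm = 0.05148 m × 0.01656 m. Contact area A = 0.05148 m × 0.01656 m = 8.525e-04 m².
Convert: Depth limit h_lim = 0.2377 mm = 2.377e-04 m.
In SI base units: W = 366.0 N, H = 9.547e+09 Pa, K = 1.498e-04.
At the depth limit, V_lim = h_lim·A = 2.377e-04 · 8.525e-04 = 2.026e-07 m³.
Inverting, life L = V_lim·H/(K·W) = 2.026e-07 · 9.547e+09 / (1.498e-04 · 366.0) = 3.529e+04 m.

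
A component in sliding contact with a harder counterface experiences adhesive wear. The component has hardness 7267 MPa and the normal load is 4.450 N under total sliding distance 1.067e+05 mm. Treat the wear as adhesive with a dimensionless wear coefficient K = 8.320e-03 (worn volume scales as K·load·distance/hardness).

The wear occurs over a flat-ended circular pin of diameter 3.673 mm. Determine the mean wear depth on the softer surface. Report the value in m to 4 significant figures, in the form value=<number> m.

Intermediates are displayed rounded. The computation maintains exact precision, and rounded just once to 4 significant figures.
Sliding distance L = 1.067e+05 mm = 106.7 m.
Hardness H = 7267 MPa = 7.267e+09 Pa.
Pin diameter d = 3.673 mm = 0.003673 m. Contact area A = π·d²/4 = π·(0.003673 m)²/4 = 1.060e-05 m².
As SI base values: W = 4.450 N, H = 7.267e+09 Pa, K = 8.320e-03.
Archard volume V = K·W·L/H = 8.320e-03 · 4.450 · 106.7 / 7.267e+09 = 5.436e-10 m³.
Mean wear depth h = V/A = 5.436e-10 / 1.060e-05 = 5.131e-05 m.

value=5.131e-05 m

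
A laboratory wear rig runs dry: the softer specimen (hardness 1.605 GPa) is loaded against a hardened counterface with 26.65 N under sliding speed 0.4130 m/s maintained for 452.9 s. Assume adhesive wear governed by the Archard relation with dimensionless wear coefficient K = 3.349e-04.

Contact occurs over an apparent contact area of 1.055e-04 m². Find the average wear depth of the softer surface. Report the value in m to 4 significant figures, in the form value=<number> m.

Intermediates are printed rounded. The computation keeps exact precision. Rounded just once: 4 significant digits.
Distance L = v·t = 0.4130 m/s × 452.9 s = 187.0 m.
Hardness H = 1.605 GPa = 1.605e+09 Pa.
Collected in SI base units: W = 26.65 N, H = 1.605e+09 Pa, K = 3.349e-04.
By Archard's law, V = K·W·L/H = 3.349e-04 · 26.65 · 187.0 / 1.605e+09 = 1.040e-09 m³.
Average depth h = V/A = 1.040e-09 / 1.055e-04 = 9.859e-06 m.

value=9.859e-06 m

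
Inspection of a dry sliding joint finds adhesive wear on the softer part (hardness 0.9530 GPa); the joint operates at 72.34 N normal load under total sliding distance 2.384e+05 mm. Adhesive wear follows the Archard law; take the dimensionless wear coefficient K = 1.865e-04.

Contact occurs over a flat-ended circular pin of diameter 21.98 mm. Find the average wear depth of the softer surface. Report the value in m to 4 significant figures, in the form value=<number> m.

The computation maintains full float precision. Intermediate values are shown rounded, and rounded once at the end to four significant digits.
Convert: Path length L = 2.384e+05 mm = 238.4 m.
Convert: Hardness H = 0.9530 GPa = 9.530e+08 Pa.
Convert: Pin diameter d = 21.98 mm = 0.02198 m. Contact area A = π·d²/4 = π·(0.02198 m)²/4 = 3.794e-04 m².
Working in SI base units: W = 72.34 N, H = 9.530e+08 Pa, K = 1.865e-04.
By Archard's law, V = K·W·L/H = 1.865e-04 · 72.34 · 238.4 / 9.530e+08 = 3.375e-09 m³.
Average depth h = V/A = 3.375e-09 / 3.794e-04 = 8.895e-06 m.

value=8.895e-06 m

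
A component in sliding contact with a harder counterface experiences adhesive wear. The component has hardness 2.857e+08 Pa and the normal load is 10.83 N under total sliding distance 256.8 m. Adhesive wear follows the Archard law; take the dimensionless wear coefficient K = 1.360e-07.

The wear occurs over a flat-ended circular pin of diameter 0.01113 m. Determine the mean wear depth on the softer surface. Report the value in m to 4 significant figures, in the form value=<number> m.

value=1.361e-08 m

Intermediate values are printed rounded. Each operation carries full precision; a lone final rounding, at four significant digits.
Convert: Contact area A = π·d²/4 = π·(0.01113 m)²/4 = 9.729e-05 m².
Restated in SI base units: W = 10.83 N, H = 2.857e+08 Pa, K = 1.360e-07.
Wear volume V = K·W·L/H = 1.360e-07 · 10.83 · 256.8 / 2.857e+08 = 1.324e-12 m³.
Depth h = V/A = 1.324e-12 / 9.729e-05 = 1.361e-08 m.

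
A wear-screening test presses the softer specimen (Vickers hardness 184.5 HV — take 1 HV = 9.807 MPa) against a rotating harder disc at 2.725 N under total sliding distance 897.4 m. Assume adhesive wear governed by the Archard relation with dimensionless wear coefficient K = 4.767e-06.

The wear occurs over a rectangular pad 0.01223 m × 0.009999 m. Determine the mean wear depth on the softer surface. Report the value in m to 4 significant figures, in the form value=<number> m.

The computation runs at full float precision; the intermediates are displayed rounded. Rounded just once: four significant figures.
Convert: Hardness H = 184.5 HV × 9.807 MPa/HV = 1809 MPa = 1.809e+09 Pa.
Convert: Contact area A = 0.01223 m × 0.009999 m = 1.223e-04 m².
Expressed in SI base units: W = 2.725 N, H = 1.809e+09 Pa, K = 4.767e-06.
Wear volume V = K·W·L/H = 4.767e-06 · 2.725 · 897.4 / 1.809e+09 = 6.443e-12 m³.
Wear depth h = V/A = 6.443e-12 / 1.223e-04 = 5.268e-08 m.

value=5.268e-08 m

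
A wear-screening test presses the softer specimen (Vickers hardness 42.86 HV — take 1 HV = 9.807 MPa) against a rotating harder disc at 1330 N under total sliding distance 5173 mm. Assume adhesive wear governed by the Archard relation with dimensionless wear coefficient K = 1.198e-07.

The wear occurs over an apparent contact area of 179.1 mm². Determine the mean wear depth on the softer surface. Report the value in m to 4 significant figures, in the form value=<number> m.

value=1.095e-08 m

Each operation maintains full precision. Intermediates are printed rounded — a single final rounding: four significant figures.
Convert: Distance covered L = 5173 mm = 5.173 m.
Convert: Hardness H = 42.86 HV × 9.807 MPa/HV = 420.3 MPa = 4.203e+08 Pa.
Convert: Contact area A = 179.1 mm² = 1.791e-04 m².
In SI base units: W = 1330 N, H = 4.203e+08 Pa, K = 1.198e-07.
Apply Archard: V = K·W·L/H = 1.198e-07 · 1330 · 5.173 / 4.203e+08 = 1.961e-12 m³.
Mean wear depth h = V/A = 1.961e-12 / 1.791e-04 = 1.095e-08 m.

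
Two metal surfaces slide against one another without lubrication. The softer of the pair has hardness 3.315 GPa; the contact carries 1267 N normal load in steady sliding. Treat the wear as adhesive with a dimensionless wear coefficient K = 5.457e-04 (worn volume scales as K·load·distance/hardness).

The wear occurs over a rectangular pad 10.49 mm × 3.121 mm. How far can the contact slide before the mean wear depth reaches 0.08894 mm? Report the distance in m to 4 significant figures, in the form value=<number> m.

The computation runs at full precision; intermediates are displayed rounded. Rounded just once to 4 significant digits.
Hardness H = 3.315 GPa = 3.315e+09 Pa.
Pad sides 10.49 mm × 3.121 mm = 0.01049 m × 0.003121 m. Contact area A = 0.01049 m × 0.003121 m = 3.274e-05 m².
Depth limit h_lim = 0.08894 mm = 8.894e-05 m.
As SI base values: W = 1267 N, H = 3.315e+09 Pa, K = 5.457e-04.
Wearable volume V_lim = h_lim·A = 8.894e-05 · 3.274e-05 = 2.912e-09 m³.
Sliding life L = V_lim·H/(K·W) = 2.912e-09 · 3.315e+09 / (5.457e-04 · 1267) = 13.96 m.

value=13.96 m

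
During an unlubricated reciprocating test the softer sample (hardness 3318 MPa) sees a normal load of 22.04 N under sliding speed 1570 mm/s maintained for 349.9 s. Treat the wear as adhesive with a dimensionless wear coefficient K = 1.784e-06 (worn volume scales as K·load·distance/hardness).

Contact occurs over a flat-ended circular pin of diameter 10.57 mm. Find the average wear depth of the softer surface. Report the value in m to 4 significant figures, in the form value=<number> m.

value=7.419e-08 m

Printed values are rounded; the computation maintains full precision, and rounded just once: 4 significant digits.
Convert: Sliding speed v = 1570 mm/s = 1.570 m/s. Distance covered L = v·t = 1.570 m/s × 349.9 s = 549.3 m.
Convert: Hardness H = 3318 MPa = 3.318e+09 Pa.
Convert: Pin diameter d = 10.57 mm = 0.01057 m. Contact area A = π·d²/4 = π·(0.01057 m)²/4 = 8.775e-05 m².
Expressed in SI base units: W = 22.04 N, H = 3.318e+09 Pa, K = 1.784e-06.
Apply Archard: V = K·W·L/H = 1.784e-06 · 22.04 · 549.3 / 3.318e+09 = 6.510e-12 m³.
Wear depth h = V/A = 6.510e-12 / 8.775e-05 = 7.419e-08 m.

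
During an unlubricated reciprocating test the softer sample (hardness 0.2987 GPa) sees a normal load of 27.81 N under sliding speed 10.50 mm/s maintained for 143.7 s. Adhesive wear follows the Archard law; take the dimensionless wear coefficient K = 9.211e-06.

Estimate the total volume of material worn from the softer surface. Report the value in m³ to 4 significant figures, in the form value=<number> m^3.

The intermediates are shown rounded — every step holds exact precision — a single final rounding: 4 significant figures.
Convert: Sliding speed v = 10.50 mm/s = 0.01050 m/s. Sliding distance L = v·t = 0.01050 m/s × 143.7 s = 1.509 m.
Convert: Hardness H = 0.2987 GPa = 2.987e+08 Pa.
In SI base units: W = 27.81 N, H = 2.987e+08 Pa, K = 9.211e-06.
Archard relation: V = K·W·L/H = 9.211e-06 · 27.81 · 1.509 / 2.987e+08 = 1.294e-12 m³.

value=1.294e-12 m^3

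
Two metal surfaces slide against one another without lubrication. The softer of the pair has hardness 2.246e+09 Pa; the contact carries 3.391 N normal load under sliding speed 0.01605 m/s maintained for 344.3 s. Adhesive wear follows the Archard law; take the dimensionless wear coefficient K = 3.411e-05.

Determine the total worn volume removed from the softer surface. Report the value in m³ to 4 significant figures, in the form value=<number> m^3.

Printed values are rounded; each operation runs at full precision, and rounded just once: 4 significant figures.
Distance covered L = v·t = 0.01605 m/s × 344.3 s = 5.526 m.
In SI base units: W = 3.391 N, H = 2.246e+09 Pa, K = 3.411e-05.
Volume removed: V = K·W·L/H = 3.411e-05 · 3.391 · 5.526 / 2.246e+09 = 2.846e-13 m³.

value=2.846e-13 m^3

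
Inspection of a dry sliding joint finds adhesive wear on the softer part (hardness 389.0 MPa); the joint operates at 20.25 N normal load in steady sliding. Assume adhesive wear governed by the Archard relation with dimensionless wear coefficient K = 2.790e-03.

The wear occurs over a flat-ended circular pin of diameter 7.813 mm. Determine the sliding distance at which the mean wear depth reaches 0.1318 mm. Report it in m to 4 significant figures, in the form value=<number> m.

The computation runs at full precision. The intermediates appear rounded, and rounded once at the end: four significant figures.
Convert: Hardness H = 389.0 MPa = 3.890e+08 Pa.
Convert: Pin diameter d = 7.813 mm = 0.007813 m. Contact area A = π·d²/4 = π·(0.007813 m)²/4 = 4.794e-05 m².
Convert: Depth limit h_lim = 0.1318 mm = 1.318e-04 m.
Collected in SI base units: W = 20.25 N, H = 3.890e+08 Pa, K = 2.790e-03.
Permissible volume V_lim = h_lim·A = 1.318e-04 · 4.794e-05 = 6.319e-09 m³.
Sliding life L = V_lim·H/(K·W) = 6.319e-09 · 3.890e+08 / (2.790e-03 · 20.25) = 43.51 m.

value=43.51 m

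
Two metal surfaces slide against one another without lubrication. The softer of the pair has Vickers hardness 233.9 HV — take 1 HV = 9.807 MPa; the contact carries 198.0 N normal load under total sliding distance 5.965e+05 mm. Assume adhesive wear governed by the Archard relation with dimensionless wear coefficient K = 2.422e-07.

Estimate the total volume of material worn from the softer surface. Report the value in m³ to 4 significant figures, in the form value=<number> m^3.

Intermediates are shown rounded. Each operation runs at full float precision. Rounded just once to 4 significant figures.
Convert: Path length L = 5.965e+05 mm = 596.5 m.
Convert: Hardness H = 233.9 HV × 9.807 MPa/HV = 2294 MPa = 2.294e+09 Pa.
In SI base units: W = 198.0 N, H = 2.294e+09 Pa, K = 2.422e-07.
Apply Archard: V = K·W·L/H = 2.422e-07 · 198.0 · 596.5 / 2.294e+09 = 1.247e-11 m³.

value=1.247e-11 m^3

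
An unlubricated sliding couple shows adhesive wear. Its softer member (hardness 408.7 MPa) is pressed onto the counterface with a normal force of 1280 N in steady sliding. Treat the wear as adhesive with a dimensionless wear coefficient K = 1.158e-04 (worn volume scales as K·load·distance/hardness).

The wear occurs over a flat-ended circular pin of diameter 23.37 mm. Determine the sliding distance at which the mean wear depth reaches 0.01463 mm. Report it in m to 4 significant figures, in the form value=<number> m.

The intermediates are displayed rounded — all working math holds full float precision. Rounded once at the end to four significant digits.
Hardness H = 408.7 MPa = 4.087e+08 Pa.
Pin diameter d = 23.37 mm = 0.02337 m. Contact area A = π·d²/4 = π·(0.02337 m)²/4 = 4.290e-04 m².
Depth limit h_lim = 0.01463 mm = 1.463e-05 m.
Expressed in SI base units: W = 1280 N, H = 4.087e+08 Pa, K = 1.158e-04.
Allowed volume V_lim = h_lim·A = 1.463e-05 · 4.290e-04 = 6.276e-09 m³.
Thus life L = V_lim·H/(K·W) = 6.276e-09 · 4.087e+08 / (1.158e-04 · 1280) = 17.30 m.

value=17.30 m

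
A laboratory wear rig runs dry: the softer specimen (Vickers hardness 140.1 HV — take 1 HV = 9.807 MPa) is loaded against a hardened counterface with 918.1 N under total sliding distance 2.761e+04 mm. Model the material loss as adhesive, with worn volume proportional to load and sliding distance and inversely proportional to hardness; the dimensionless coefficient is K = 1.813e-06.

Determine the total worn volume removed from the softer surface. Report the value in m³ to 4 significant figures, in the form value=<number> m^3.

Shown intermediates are rounded; each operation carries full float precision. Rounded once at the end to four significant figures.
Distance covered L = 2.761e+04 mm = 27.61 m.
Hardness H = 140.1 HV × 9.807 MPa/HV = 1374 MPa = 1.374e+09 Pa.
Working in SI base units: W = 918.1 N, H = 1.374e+09 Pa, K = 1.813e-06.
Volume removed: V = K·W·L/H = 1.813e-06 · 918.1 · 27.61 / 1.374e+09 = 3.345e-11 m³.

value=3.345e-11 m^3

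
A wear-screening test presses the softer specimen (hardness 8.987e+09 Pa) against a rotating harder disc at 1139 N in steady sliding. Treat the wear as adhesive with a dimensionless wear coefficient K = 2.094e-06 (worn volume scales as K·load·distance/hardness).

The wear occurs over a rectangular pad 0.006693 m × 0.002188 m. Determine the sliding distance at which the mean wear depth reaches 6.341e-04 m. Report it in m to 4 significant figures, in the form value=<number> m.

All arithmetic carries exact precision — printed values are rounded — a lone final rounding: 4 significant figures.
Contact area A = 0.006693 m × 0.002188 m = 1.464e-05 m².
As SI base values: W = 1139 N, H = 8.987e+09 Pa, K = 2.094e-06.
Volume at the limit: V_lim = h_lim·A = 6.341e-04 · 1.464e-05 = 9.286e-09 m³.
Sliding life L = V_lim·H/(K·W) = 9.286e-09 · 8.987e+09 / (2.094e-06 · 1139) = 3.499e+04 m.

value=3.499e+04 m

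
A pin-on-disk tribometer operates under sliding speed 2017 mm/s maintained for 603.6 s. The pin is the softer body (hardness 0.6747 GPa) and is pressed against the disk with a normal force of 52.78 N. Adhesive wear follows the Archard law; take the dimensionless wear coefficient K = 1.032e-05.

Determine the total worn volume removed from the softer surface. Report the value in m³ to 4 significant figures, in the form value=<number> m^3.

value=9.829e-10 m^3

Intermediates are displayed rounded — the computation holds full precision, and one final rounding, at four significant digits.
Sliding speed v = 2017 mm/s = 2.017 m/s. The distance L = v·t = 2.017 m/s × 603.6 s = 1217 m.
Hardness H = 0.6747 GPa = 6.747e+08 Pa.
Collected in SI base units: W = 52.78 N, H = 6.747e+08 Pa, K = 1.032e-05.
Archard relation: V = K·W·L/H = 1.032e-05 · 52.78 · 1217 / 6.747e+08 = 9.829e-10 m³.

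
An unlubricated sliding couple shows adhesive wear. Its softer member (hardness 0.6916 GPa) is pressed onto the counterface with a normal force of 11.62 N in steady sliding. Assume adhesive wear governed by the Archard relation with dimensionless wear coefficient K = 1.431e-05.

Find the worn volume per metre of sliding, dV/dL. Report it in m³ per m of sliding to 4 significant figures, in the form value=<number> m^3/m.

All arithmetic maintains exact precision; intermediates are shown rounded, and rounded once at the end: four significant digits.
Convert: Hardness H = 0.6916 GPa = 6.916e+08 Pa.
Collected in SI base units: W = 11.62 N, H = 6.916e+08 Pa, K = 1.431e-05.
Wear rate dV/dL = K·W/H — distance-free: 1.431e-05 · 11.62 / 6.916e+08 = 2.404e-13 m³/m.

value=2.404e-13 m^3/m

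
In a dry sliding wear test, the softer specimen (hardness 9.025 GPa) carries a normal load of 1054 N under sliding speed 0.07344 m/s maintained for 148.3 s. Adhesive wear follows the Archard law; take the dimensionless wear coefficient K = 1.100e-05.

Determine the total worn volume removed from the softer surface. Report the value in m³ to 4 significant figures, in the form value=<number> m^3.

value=1.399e-11 m^3

All working math holds full float precision — displayed values are rounded — rounded just once, at four significant figures.
Path length L = v·t = 0.07344 m/s × 148.3 s = 10.89 m.
Hardness H = 9.025 GPa = 9.025e+09 Pa.
In SI base units: W = 1054 N, H = 9.025e+09 Pa, K = 1.100e-05.
Apply Archard: V = K·W·L/H = 1.100e-05 · 1054 · 10.89 / 9.025e+09 = 1.399e-11 m³.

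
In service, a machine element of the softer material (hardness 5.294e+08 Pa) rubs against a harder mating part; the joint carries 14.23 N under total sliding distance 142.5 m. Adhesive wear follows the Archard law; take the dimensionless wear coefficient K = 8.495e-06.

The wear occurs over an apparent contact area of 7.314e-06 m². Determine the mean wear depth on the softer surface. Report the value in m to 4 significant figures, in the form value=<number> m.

All arithmetic runs at full precision, and the intermediates are displayed rounded. Rounded once at the end to 4 significant figures.
Collected in SI base units: W = 14.23 N, H = 5.294e+08 Pa, K = 8.495e-06.
Wear volume V = K·W·L/H = 8.495e-06 · 14.23 · 142.5 / 5.294e+08 = 3.254e-11 m³.
Mean wear depth h = V/A = 3.254e-11 / 7.314e-06 = 4.449e-06 m.

value=4.449e-06 m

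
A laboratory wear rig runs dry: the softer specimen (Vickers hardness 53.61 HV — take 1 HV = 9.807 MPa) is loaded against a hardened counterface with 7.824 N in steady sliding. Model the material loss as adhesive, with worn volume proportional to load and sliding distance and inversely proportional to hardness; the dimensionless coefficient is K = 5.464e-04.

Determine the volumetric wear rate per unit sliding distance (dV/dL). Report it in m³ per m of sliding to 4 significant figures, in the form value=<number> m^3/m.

value=8.131e-12 m^3/m

Intermediate values are printed rounded. All arithmetic keeps full float precision; rounded once at the end, at four significant figures.
Convert: Hardness H = 53.61 HV × 9.807 MPa/HV = 525.8 MPa = 5.258e+08 Pa.
Expressed in SI base units: W = 7.824 N, H = 5.258e+08 Pa, K = 5.464e-04.
Sliding wear rate dV/dL = K·W/H, per unit distance: 5.464e-04 · 7.824 / 5.258e+08 = 8.131e-12 m³/m.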